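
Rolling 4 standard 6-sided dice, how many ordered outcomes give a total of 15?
Coefficient of x^15 in (x + x² + ... + x^6)^4. By inclusion-exclusion on dice exceeding 6: Σ_j (-1)^j C(4,j)·C(15-1-6j, 3) = C(4,0)·C(14,3) - C(4,1)·C(8,3) = 1·364 - 4·56 = 140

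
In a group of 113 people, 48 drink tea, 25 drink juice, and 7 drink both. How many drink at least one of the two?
|A∪B| = |A| + |B| - |A∩B| = 48 + 25 - 7 = 66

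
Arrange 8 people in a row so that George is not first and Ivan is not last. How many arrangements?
By inclusion-exclusion: 8! - 2×(8-1)! + (8-2)! = 40320 - 10080 + 720 = 30960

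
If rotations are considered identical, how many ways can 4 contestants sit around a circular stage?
Circular: fix one position, arrange the rest. (4-1)! = 6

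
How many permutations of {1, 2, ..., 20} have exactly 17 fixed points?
Choose the 17 fixed points C(20,17) = 1140, derange the rest: !3 = Σ_{j=0}^{3} (-1)^j·3!/j! = 6 - 6 + 3 - 1 = 2. Product = 1140 × 2 = 2280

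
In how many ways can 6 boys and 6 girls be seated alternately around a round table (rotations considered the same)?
Fix one of the boys: (6-1)! ways for the remaining boys, × 6! ways for the girls = 120 × 720 = 86400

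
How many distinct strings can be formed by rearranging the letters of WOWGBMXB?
8! / (1! × 2! × 1! × 2! × 1! × 1!) = 10080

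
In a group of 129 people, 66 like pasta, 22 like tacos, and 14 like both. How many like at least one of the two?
|A∪B| = |A| + |B| - |A∩B| = 66 + 22 - 14 = 74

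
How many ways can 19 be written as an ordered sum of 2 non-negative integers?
C(19+2-1, 2-1) = C(20, 1) = 20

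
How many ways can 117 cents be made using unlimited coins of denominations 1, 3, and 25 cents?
Coefficient of x^117 in 1/(1-x^1) · 1/(1-x^3) · 1/(1-x^25). Case on j = number of 25-cent coins (j = 0..4); remainder r = 117 - 25j is made from {1,3} in ⌊r/3⌋+1 ways. r = 117, 92, 67, 42, 17 → 40 + 31 + 23 + 15 + 6 = 115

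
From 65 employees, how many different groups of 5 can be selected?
C(65,5) = 65!/(5!×60!) = 8259888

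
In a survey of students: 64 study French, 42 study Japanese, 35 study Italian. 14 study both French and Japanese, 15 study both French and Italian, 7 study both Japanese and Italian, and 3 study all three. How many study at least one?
|A∪B∪C| = 64+42+35-14-15-7+3 = 108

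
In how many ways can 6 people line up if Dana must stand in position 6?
Fix one position: (6-1)! = 120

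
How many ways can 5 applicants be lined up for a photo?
5! = 120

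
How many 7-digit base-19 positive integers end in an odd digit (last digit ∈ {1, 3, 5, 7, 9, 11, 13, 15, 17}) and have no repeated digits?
Last∈{1,3,5,7,9,11,13,15,17}. Last=0: 0. Last nonzero: 9×17×P(17,5) = 113611680. Total = 113611680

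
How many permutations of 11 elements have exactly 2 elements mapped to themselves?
Choose the 2 fixed points C(11,2) = 55, derange the rest: !9 = Σ_{j=0}^{9} (-1)^j·9!/j! = 362880 - 362880 + 181440 - 60480 + 15120 - 3024 + 504 - 72 + 9 - 1 = 133496. Product = 55 × 133496 = 7342280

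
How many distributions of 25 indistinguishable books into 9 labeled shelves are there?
C(25+9-1, 9-1) = C(33, 8) = 13884156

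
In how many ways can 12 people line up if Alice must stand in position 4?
Fix one position: (12-1)! = 39916800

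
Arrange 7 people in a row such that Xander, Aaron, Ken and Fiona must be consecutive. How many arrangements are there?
Treat the 4 as one block: (7-4+1)! × 4! = 24 × 24 = 576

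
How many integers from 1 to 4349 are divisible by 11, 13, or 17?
⌊4349/11⌋+⌊4349/13⌋+⌊4349/17⌋ - ⌊4349/143⌋-⌊4349/187⌋-⌊4349/221⌋ + ⌊4349/2431⌋ = 395+334+255 - 30-23-19 + 1 = 913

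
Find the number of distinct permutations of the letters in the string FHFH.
4! / (2! × 2!) = 6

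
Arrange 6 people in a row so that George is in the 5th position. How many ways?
Fix one position: (6-1)! = 120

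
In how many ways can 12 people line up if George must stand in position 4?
Fix one position: (12-1)! = 39916800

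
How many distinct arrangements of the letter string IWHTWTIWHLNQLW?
14! / (1! × 2! × 2! × 2! × 2! × 4! × 1!) = 227026800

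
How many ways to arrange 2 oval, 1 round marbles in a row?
3! / (2! × 1!) = 3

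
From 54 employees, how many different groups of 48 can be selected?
C(54,48) = 54!/(48!×6!) = 25827165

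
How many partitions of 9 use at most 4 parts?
By conjugation, equals partitions of 9 into parts ≤ 4. Let r_j(i) = number of partitions of i into parts ≤ j, for i = 0..9. r_1(i) = 1 for all i; r_j(i) = r_{j-1}(i) + r_j(i-j). Rows j = 2..4: ≤2: 1 1 2 2 3 3 4 4 5 5; ≤3: 1 1 2 3 4 5 7 8 10 12; ≤4: 1 1 2 3 5 6 9 11 15 18. r_4(9) = 18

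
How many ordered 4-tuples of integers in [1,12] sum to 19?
Coefficient of x^19 in (x + x² + ... + x^12)^4. By inclusion-exclusion on dice exceeding 12: Σ_j (-1)^j C(4,j)·C(19-1-12j, 3) = C(4,0)·C(18,3) - C(4,1)·C(6,3) = 1·816 - 4·20 = 736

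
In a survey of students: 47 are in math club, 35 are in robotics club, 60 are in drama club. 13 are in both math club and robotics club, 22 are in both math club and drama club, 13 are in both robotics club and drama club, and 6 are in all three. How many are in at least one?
|A∪B∪C| = 47+35+60-13-22-13+6 = 100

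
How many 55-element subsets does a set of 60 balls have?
C(60,55) = 60!/(55!×5!) = 5461512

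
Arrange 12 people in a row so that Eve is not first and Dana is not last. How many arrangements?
By inclusion-exclusion: 12! - 2×(12-1)! + (12-2)! = 479001600 - 79833600 + 3628800 = 402796800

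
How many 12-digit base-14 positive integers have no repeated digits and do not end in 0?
Last digit: 13 nonzero choices. First digit: 12 (nonzero, ≠last). Middle 10: P(12,10) = 239500800. Total = 37362124800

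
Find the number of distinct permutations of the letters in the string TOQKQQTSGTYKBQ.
14! / (4! × 1! × 1! × 3! × 1! × 1! × 2! × 1!) = 302702400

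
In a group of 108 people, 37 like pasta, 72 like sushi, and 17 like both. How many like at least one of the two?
|A∪B| = |A| + |B| - |A∩B| = 37 + 72 - 17 = 92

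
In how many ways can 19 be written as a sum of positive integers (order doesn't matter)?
Pentagonal recurrence p(n) = p(n-1) + p(n-2) - p(n-5) - p(n-7) + p(n-12) + p(n-15) - ... gives p(0..18) = 1, 1, 2, 3, 5, 7, 11, 15, 22, 30, 42, 56, 77, 101, 135, 176, 231, 297, 385. p(19) = p(18) + p(17) - p(14) - p(12) + p(7) + p(4) = 385 + 297 - 135 - 77 + 15 + 5 = 490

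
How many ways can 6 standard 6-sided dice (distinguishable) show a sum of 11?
Coefficient of x^11 in (x + x² + ... + x^6)^6. By inclusion-exclusion on dice exceeding 6: Σ_j (-1)^j C(6,j)·C(11-1-6j, 5) = C(6,0)·C(10,5) = 1·252 = 252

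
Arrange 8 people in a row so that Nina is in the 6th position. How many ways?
Fix one position: (8-1)! = 5040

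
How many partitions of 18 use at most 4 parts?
By conjugation, equals partitions of 18 into parts ≤ 4. Let r_j(i) = number of partitions of i into parts ≤ j, for i = 0..18. r_1(i) = 1 for all i; r_j(i) = r_{j-1}(i) + r_j(i-j). Rows j = 2..4: ≤2: 1 1 2 2 3 3 4 4 5 5 6 6 7 7 8 8 9 9 10; ≤3: 1 1 2 3 4 5 7 8 10 12 14 16 19 21 24 27 30 33 37; ≤4: 1 1 2 3 5 6 9 11 15 18 23 27 34 39 47 54 64 72 84. r_4(18) = 84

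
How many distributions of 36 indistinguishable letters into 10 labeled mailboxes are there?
C(36+10-1, 10-1) = C(45, 9) = 886163135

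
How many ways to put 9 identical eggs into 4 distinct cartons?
C(9+4-1, 4-1) = C(12, 3) = 220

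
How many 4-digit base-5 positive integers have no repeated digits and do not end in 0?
Last digit: 4 nonzero choices. First digit: 3 (nonzero, ≠last). Middle 2: P(3,2) = 6. Total = 72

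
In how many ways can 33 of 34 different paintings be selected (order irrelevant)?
C(34,33) = 34!/(33!×1!) = 34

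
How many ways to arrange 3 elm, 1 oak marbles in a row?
4! / (3! × 1!) = 4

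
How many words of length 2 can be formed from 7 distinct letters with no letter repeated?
P(7,2) = 7!/(7-2)! = 42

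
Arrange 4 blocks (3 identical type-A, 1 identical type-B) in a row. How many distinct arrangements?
4! / (3! × 1!) = 4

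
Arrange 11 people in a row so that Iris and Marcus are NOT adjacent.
Total - adjacent = 11! - (11-1)!×2 = 39916800 - 7257600 = 32659200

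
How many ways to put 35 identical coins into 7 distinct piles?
C(35+7-1, 7-1) = C(41, 6) = 4496388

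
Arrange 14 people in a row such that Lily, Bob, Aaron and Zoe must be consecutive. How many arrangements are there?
Treat the 4 as one block: (14-4+1)! × 4! = 39916800 × 24 = 958003200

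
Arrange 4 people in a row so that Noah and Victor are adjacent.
Treat as block: (4-1)! × 2! = 6 × 2 = 12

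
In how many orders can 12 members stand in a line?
12! = 479001600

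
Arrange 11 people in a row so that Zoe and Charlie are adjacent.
Treat as block: (11-1)! × 2! = 3628800 × 2 = 7257600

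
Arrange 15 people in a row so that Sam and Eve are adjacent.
Treat as block: (15-1)! × 2! = 87178291200 × 2 = 174356582400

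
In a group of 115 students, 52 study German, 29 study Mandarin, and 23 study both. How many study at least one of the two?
|A∪B| = |A| + |B| - |A∩B| = 52 + 29 - 23 = 58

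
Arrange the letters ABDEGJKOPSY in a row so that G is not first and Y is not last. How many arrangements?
By inclusion-exclusion: 11! - 2×(11-1)! + (11-2)! = 39916800 - 7257600 + 362880 = 33022080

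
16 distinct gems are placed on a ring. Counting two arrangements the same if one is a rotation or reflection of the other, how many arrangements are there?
(16-1)!/2 = 1307674368000/2 = 653837184000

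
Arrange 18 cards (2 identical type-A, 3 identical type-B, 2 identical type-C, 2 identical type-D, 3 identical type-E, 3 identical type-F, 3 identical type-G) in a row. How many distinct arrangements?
18! / (2! × 3! × 2! × 2! × 3! × 3! × 3!) = 617512896000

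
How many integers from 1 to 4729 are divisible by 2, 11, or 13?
⌊4729/2⌋+⌊4729/11⌋+⌊4729/13⌋ - ⌊4729/22⌋-⌊4729/26⌋-⌊4729/143⌋ + ⌊4729/286⌋ = 2364+429+363 - 214-181-33 + 16 = 2744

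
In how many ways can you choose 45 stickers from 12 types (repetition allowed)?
C(45+12-1, 12-1) = C(56, 11) = 148902215280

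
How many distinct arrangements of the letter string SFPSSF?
6! / (3! × 1! × 2!) = 60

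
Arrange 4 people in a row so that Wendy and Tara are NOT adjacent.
Total - adjacent = 4! - (4-1)!×2 = 24 - 12 = 12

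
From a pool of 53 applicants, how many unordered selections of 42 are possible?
C(53,42) = 53!/(42!×11!) = 76223753060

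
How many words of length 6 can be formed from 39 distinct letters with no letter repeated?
P(39,6) = 39!/(39-6)! = 2349088560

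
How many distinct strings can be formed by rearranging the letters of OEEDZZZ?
7! / (1! × 1! × 2! × 3!) = 420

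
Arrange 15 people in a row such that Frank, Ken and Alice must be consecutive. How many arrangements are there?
Treat the 3 as one block: (15-3+1)! × 3! = 6227020800 × 6 = 37362124800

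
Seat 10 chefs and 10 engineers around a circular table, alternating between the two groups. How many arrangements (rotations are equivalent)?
Fix one of the chefs: (10-1)! ways for the remaining chefs, × 10! ways for the engineers = 362880 × 3628800 = 1316818944000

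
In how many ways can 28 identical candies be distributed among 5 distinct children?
C(28+5-1, 5-1) = C(32, 4) = 35960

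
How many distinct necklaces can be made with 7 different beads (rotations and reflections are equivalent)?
(7-1)!/2 = 720/2 = 360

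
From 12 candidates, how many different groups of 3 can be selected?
C(12,3) = 12!/(3!×9!) = 220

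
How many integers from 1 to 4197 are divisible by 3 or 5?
⌊4197/3⌋ + ⌊4197/5⌋ - ⌊4197/15⌋ = 1399 + 839 - 279 = 1959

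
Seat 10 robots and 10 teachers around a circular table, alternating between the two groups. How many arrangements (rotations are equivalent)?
Fix one of the robots: (10-1)! ways for the remaining robots, × 10! ways for the teachers = 362880 × 3628800 = 1316818944000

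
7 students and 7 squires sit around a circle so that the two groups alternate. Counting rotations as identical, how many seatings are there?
Fix one of the students: (7-1)! ways for the remaining students, × 7! ways for the squires = 720 × 5040 = 3628800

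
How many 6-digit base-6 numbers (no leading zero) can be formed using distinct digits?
First digit: 5 choices (nonzero). Then descending: 5 × 5 × 4 × 3 × 2 × 1 = 600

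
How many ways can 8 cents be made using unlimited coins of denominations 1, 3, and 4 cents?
Coefficient of x^8 in 1/(1-x^1) · 1/(1-x^3) · 1/(1-x^4). Case on j = number of 4-cent coins (j = 0..2); remainder r = 8 - 4j is made from {1,3} in ⌊r/3⌋+1 ways. r = 8, 4, 0 → 3 + 2 + 1 = 6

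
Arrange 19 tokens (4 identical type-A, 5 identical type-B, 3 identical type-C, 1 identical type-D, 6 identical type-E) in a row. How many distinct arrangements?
19! / (4! × 5! × 3! × 1! × 6!) = 9777287520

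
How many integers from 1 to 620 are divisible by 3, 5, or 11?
⌊620/3⌋+⌊620/5⌋+⌊620/11⌋ - ⌊620/15⌋-⌊620/33⌋-⌊620/55⌋ + ⌊620/165⌋ = 206+124+56 - 41-18-11 + 3 = 319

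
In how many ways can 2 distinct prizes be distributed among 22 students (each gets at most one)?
P(22,2) = 22!/(22-2)! = 462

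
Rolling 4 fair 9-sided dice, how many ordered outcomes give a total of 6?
Coefficient of x^6 in (x + x² + ... + x^9)^4. By inclusion-exclusion on dice exceeding 9: Σ_j (-1)^j C(4,j)·C(6-1-9j, 3) = C(4,0)·C(5,3) = 1·10 = 10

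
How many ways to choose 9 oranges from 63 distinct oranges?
C(63,9) = 63!/(9!×54!) = 23667689815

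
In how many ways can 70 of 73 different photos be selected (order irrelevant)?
C(73,70) = 73!/(70!×3!) = 62196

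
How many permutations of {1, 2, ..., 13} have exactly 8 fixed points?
Choose the 8 fixed points C(13,8) = 1287, derange the rest: !5 = Σ_{j=0}^{5} (-1)^j·5!/j! = 120 - 120 + 60 - 20 + 5 - 1 = 44. Product = 1287 × 44 = 56628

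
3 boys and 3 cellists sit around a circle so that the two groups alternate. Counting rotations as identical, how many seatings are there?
Fix one of the boys: (3-1)! ways for the remaining boys, × 3! ways for the cellists = 2 × 6 = 12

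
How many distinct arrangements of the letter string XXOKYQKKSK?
10! / (4! × 1! × 2! × 1! × 1! × 1!) = 75600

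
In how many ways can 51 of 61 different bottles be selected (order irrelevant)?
C(61,51) = 61!/(51!×10!) = 90177170226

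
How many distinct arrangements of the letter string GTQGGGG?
7! / (1! × 1! × 5!) = 42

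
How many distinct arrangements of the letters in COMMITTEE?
9! / (1! × 1! × 2! × 1! × 2! × 2!) = 45360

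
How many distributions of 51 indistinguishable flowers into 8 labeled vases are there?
C(51+8-1, 8-1) = C(58, 7) = 300674088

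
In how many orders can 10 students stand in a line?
10! = 3628800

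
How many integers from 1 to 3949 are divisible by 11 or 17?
⌊3949/11⌋ + ⌊3949/17⌋ - ⌊3949/187⌋ = 359 + 232 - 21 = 570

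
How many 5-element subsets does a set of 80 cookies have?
C(80,5) = 80!/(5!×75!) = 24040016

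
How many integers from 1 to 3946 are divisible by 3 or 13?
⌊3946/3⌋ + ⌊3946/13⌋ - ⌊3946/39⌋ = 1315 + 303 - 101 = 1517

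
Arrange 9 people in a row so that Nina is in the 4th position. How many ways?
Fix one position: (9-1)! = 40320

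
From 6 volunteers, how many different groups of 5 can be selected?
C(6,5) = 6!/(5!×1!) = 6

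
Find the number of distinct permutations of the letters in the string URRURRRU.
8! / (5! × 3!) = 56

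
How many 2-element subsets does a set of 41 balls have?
C(41,2) = 41!/(2!×39!) = 820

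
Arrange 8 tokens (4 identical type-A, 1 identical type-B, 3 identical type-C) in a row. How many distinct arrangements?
8! / (4! × 1! × 3!) = 280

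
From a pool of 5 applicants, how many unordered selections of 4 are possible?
C(5,4) = 5!/(4!×1!) = 5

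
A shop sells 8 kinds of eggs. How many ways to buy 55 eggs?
C(55+8-1, 8-1) = C(62, 7) = 491796152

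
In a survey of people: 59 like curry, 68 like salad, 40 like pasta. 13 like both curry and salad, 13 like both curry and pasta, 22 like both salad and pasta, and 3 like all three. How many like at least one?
|A∪B∪C| = 59+68+40-13-13-22+3 = 122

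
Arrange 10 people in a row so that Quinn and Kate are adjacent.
Treat as block: (10-1)! × 2! = 362880 × 2 = 725760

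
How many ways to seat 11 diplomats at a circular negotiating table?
Circular: fix one position, arrange the rest. (11-1)! = 3628800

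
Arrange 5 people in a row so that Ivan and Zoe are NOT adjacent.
Total - adjacent = 5! - (5-1)!×2 = 120 - 48 = 72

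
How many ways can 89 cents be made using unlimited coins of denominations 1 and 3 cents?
Coefficient of x^89 in 1/(1-x^1) · 1/(1-x^3). Use j coins of 3 for j = 0..⌊89/3⌋ = 29, the rest in 1s: 29 + 1 = 30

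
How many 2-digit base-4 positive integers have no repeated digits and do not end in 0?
Last digit: 3 nonzero choices. First digit: 2 (nonzero, ≠last). Middle 0: P(2,0) = 1. Total = 6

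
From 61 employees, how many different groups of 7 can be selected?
C(61,7) = 61!/(7!×54!) = 436270780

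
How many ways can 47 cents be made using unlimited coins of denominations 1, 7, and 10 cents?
Coefficient of x^47 in 1/(1-x^1) · 1/(1-x^7) · 1/(1-x^10). Case on j = number of 10-cent coins (j = 0..4); remainder r = 47 - 10j is made from {1,7} in ⌊r/7⌋+1 ways. r = 47, 37, 27, 17, 7 → 7 + 6 + 4 + 3 + 2 = 22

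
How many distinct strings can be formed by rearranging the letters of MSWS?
4! / (1! × 2! × 1!) = 12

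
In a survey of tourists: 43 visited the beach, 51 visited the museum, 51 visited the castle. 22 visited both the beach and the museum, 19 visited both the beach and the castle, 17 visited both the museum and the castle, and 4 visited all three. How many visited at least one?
|A∪B∪C| = 43+51+51-22-19-17+4 = 91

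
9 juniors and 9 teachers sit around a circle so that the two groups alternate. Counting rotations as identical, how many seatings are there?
Fix one of the juniors: (9-1)! ways for the remaining juniors, × 9! ways for the teachers = 40320 × 362880 = 14631321600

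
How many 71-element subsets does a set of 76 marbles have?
C(76,71) = 76!/(71!×5!) = 18474840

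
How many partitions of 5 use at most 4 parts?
By conjugation, equals partitions of 5 into parts ≤ 4. Let r_j(i) = number of partitions of i into parts ≤ j, for i = 0..5. r_1(i) = 1 for all i; r_j(i) = r_{j-1}(i) + r_j(i-j). Rows j = 2..4: ≤2: 1 1 2 2 3 3; ≤3: 1 1 2 3 4 5; ≤4: 1 1 2 3 5 6. r_4(5) = 6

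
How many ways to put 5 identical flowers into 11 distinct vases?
C(5+11-1, 11-1) = C(15, 10) = 3003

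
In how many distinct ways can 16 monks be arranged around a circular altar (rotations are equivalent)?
Circular: fix one position, arrange the rest. (16-1)! = 1307674368000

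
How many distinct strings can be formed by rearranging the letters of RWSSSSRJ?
8! / (1! × 4! × 1! × 2!) = 840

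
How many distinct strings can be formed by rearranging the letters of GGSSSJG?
7! / (1! × 3! × 3!) = 140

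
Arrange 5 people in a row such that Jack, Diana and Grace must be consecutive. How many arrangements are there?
Treat the 3 as one block: (5-3+1)! × 3! = 6 × 6 = 36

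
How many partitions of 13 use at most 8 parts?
By conjugation, equals partitions of 13 into parts ≤ 8. Let r_j(i) = number of partitions of i into parts ≤ j, for i = 0..13. r_1(i) = 1 for all i; r_j(i) = r_{j-1}(i) + r_j(i-j). Rows j = 2..8: ≤2: 1 1 2 2 3 3 4 4 5 5 6 6 7 7; ≤3: 1 1 2 3 4 5 7 8 10 12 14 16 19 21; ≤4: 1 1 2 3 5 6 9 11 15 18 23 27 34 39; ≤5: 1 1 2 3 5 7 10 13 18 23 30 37 47 57; ≤6: 1 1 2 3 5 7 11 14 20 26 35 44 58 71; ≤7: 1 1 2 3 5 7 11 15 21 28 38 49 65 82; ≤8: 1 1 2 3 5 7 11 15 22 29 40 52 70 89. r_8(13) = 89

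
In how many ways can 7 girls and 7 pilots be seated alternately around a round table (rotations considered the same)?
Fix one of the girls: (7-1)! ways for the remaining girls, × 7! ways for the pilots = 720 × 5040 = 3628800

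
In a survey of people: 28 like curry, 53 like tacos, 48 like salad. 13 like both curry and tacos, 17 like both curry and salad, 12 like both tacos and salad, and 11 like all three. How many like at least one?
|A∪B∪C| = 28+53+48-13-17-12+11 = 98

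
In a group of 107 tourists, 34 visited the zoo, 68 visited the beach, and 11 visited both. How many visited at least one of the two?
|A∪B| = |A| + |B| - |A∩B| = 34 + 68 - 11 = 91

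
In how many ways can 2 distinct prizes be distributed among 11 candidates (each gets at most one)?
P(11,2) = 11!/(11-2)! = 110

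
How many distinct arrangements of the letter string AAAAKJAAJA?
10! / (7! × 1! × 2!) = 360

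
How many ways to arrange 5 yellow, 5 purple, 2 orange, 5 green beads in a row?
17! / (5! × 5! × 2! × 5!) = 102918816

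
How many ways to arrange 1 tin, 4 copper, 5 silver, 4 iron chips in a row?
14! / (1! × 4! × 5! × 4!) = 1261260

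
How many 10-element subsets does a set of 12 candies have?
C(12,10) = 12!/(10!×2!) = 66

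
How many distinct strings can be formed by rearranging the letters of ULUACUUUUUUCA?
13! / (1! × 8! × 2! × 2!) = 38610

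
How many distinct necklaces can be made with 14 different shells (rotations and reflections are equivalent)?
(14-1)!/2 = 6227020800/2 = 3113510400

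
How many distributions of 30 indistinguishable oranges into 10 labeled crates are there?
C(30+10-1, 10-1) = C(39, 9) = 211915132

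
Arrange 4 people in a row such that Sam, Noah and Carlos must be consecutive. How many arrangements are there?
Treat the 3 as one block: (4-3+1)! × 3! = 2 × 6 = 12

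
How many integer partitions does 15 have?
Pentagonal recurrence p(n) = p(n-1) + p(n-2) - p(n-5) - p(n-7) + p(n-12) + p(n-15) - ... gives p(0..14) = 1, 1, 2, 3, 5, 7, 11, 15, 22, 30, 42, 56, 77, 101, 135. p(15) = p(14) + p(13) - p(10) - p(8) + p(3) + p(0) = 135 + 101 - 42 - 22 + 3 + 1 = 176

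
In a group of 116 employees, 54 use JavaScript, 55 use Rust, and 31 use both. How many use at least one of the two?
|A∪B| = |A| + |B| - |A∩B| = 54 + 55 - 31 = 78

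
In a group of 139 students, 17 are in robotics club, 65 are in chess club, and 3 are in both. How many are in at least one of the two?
|A∪B| = |A| + |B| - |A∩B| = 17 + 65 - 3 = 79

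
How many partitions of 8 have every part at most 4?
Let r_j(i) = number of partitions of i into parts ≤ j, for i = 0..8. r_1(i) = 1 for all i; r_j(i) = r_{j-1}(i) + r_j(i-j). Rows j = 2..4: ≤2: 1 1 2 2 3 3 4 4 5; ≤3: 1 1 2 3 4 5 7 8 10; ≤4: 1 1 2 3 5 6 9 11 15. r_4(8) = 15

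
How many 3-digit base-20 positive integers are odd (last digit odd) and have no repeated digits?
Last∈{1,3,5,7,9,11,13,15,17,19}. Last=0: 0. Last nonzero: 10×18×P(18,1) = 3240. Total = 3240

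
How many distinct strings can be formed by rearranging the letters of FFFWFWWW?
8! / (4! × 4!) = 70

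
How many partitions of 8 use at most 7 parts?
By conjugation, equals partitions of 8 into parts ≤ 7. Let r_j(i) = number of partitions of i into parts ≤ j, for i = 0..8. r_1(i) = 1 for all i; r_j(i) = r_{j-1}(i) + r_j(i-j). Rows j = 2..7: ≤2: 1 1 2 2 3 3 4 4 5; ≤3: 1 1 2 3 4 5 7 8 10; ≤4: 1 1 2 3 5 6 9 11 15; ≤5: 1 1 2 3 5 7 10 13 18; ≤6: 1 1 2 3 5 7 11 14 20; ≤7: 1 1 2 3 5 7 11 15 21. r_7(8) = 21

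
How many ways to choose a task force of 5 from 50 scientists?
C(50,5) = 50!/(5!×45!) = 2118760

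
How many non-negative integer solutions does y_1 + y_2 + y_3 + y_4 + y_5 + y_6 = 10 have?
C(10+6-1, 6-1) = C(15, 5) = 3003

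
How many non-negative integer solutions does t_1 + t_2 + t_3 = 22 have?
C(22+3-1, 3-1) = C(24, 2) = 276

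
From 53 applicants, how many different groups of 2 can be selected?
C(53,2) = 53!/(2!×51!) = 1378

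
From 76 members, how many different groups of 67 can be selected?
C(76,67) = 76!/(67!×9!) = 142466675900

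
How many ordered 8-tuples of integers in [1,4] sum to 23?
Coefficient of x^23 in (x + x² + ... + x^4)^8. By inclusion-exclusion on dice exceeding 4: Σ_j (-1)^j C(8,j)·C(23-1-4j, 7) = C(8,0)·C(22,7) - C(8,1)·C(18,7) + C(8,2)·C(14,7) - C(8,3)·C(10,7) = 1·170544 - 8·31824 + 28·3432 - 56·120 = 5328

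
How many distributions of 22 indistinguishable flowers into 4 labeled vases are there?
C(22+4-1, 4-1) = C(25, 3) = 2300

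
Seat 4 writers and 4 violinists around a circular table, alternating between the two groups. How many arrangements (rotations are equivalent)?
Fix one of the writers: (4-1)! ways for the remaining writers, × 4! ways for the violinists = 6 × 24 = 144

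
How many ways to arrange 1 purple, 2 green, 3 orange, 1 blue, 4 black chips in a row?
11! / (1! × 2! × 3! × 1! × 4!) = 138600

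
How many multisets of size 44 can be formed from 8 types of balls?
C(44+8-1, 8-1) = C(51, 7) = 115775100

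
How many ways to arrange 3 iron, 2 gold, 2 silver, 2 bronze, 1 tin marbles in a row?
10! / (3! × 2! × 2! × 2! × 1!) = 75600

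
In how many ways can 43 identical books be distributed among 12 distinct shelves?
C(43+12-1, 12-1) = C(54, 11) = 95722852680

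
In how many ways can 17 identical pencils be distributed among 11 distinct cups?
C(17+11-1, 11-1) = C(27, 10) = 8436285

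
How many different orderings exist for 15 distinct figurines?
15! = 1307674368000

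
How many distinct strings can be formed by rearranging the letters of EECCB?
5! / (2! × 2! × 1!) = 30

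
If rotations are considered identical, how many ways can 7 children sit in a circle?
Circular: fix one position, arrange the rest. (7-1)! = 720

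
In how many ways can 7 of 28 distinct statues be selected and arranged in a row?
P(28,7) = 28!/(28-7)! = 5967561600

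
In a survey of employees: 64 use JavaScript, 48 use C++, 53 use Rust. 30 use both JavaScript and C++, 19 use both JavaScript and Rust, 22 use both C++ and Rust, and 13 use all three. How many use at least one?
|A∪B∪C| = 64+48+53-30-19-22+13 = 107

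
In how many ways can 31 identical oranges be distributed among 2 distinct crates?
C(31+2-1, 2-1) = C(32, 1) = 32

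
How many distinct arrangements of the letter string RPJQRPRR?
8! / (2! × 1! × 1! × 4!) = 840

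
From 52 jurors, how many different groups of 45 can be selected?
C(52,45) = 52!/(45!×7!) = 133784560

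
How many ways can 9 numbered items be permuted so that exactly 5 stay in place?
Choose the 5 fixed points C(9,5) = 126, derange the rest: !4 = Σ_{j=0}^{4} (-1)^j·4!/j! = 24 - 24 + 12 - 4 + 1 = 9. Product = 126 × 9 = 1134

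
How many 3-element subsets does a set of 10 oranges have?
C(10,3) = 10!/(3!×7!) = 120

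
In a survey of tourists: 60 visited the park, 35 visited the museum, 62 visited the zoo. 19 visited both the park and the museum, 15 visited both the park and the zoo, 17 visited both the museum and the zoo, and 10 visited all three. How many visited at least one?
|A∪B∪C| = 60+35+62-19-15-17+10 = 116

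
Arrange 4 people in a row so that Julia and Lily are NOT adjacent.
Total - adjacent = 4! - (4-1)!×2 = 24 - 12 = 12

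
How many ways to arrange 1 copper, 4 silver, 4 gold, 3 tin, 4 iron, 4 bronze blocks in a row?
20! / (1! × 4! × 4! × 3! × 4! × 4!) = 1222160940000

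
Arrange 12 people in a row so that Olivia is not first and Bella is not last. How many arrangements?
By inclusion-exclusion: 12! - 2×(12-1)! + (12-2)! = 479001600 - 79833600 + 3628800 = 402796800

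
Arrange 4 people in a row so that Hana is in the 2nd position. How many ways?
Fix one position: (4-1)! = 6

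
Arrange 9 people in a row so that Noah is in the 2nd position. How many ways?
Fix one position: (9-1)! = 40320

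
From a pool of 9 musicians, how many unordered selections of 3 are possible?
C(9,3) = 9!/(3!×6!) = 84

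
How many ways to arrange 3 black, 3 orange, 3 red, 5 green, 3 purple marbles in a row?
17! / (3! × 3! × 3! × 5! × 3!) = 2287084800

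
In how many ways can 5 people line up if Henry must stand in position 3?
Fix one position: (5-1)! = 24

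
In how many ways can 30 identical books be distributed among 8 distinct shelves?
C(30+8-1, 8-1) = C(37, 7) = 10295472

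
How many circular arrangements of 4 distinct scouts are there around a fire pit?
Circular: fix one position, arrange the rest. (4-1)! = 6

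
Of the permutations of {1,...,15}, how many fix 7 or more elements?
Exactly j fixed points: C(15,j)·!(15-j); sum over j ≥ 7 (derangement numbers via !m = (m-1)·(!(m-1) + !(m-2)): !0..!8 = 1, 0, 1, 2, 9, 44, 265, 1854, 14833). Σ_{j=7}^{15} C(15,j)·!(15-j) = C(15,7)·!8 + C(15,8)·!7 + C(15,9)·!6 + C(15,10)·!5 + C(15,11)·!4 + C(15,12)·!3 + C(15,13)·!2 + C(15,14)·!1 + C(15,15)·!0 = 6435·14833 + 6435·1854 + 5005·265 + 3003·44 + 1365·9 + 455·2 + 105·1 + 15·0 + 1·1 = 108852603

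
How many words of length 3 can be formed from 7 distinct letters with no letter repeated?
P(7,3) = 7!/(7-3)! = 210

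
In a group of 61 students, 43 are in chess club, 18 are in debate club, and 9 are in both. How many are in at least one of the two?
|A∪B| = |A| + |B| - |A∩B| = 43 + 18 - 9 = 52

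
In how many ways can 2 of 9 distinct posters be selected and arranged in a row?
P(9,2) = 9!/(9-2)! = 72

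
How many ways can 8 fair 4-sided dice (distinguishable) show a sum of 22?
Coefficient of x^22 in (x + x² + ... + x^4)^8. By inclusion-exclusion on dice exceeding 4: Σ_j (-1)^j C(8,j)·C(22-1-4j, 7) = C(8,0)·C(21,7) - C(8,1)·C(17,7) + C(8,2)·C(13,7) - C(8,3)·C(9,7) = 1·116280 - 8·19448 + 28·1716 - 56·36 = 6728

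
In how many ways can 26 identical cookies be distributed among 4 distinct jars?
C(26+4-1, 4-1) = C(29, 3) = 3654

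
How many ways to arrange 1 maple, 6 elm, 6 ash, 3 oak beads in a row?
16! / (1! × 6! × 6! × 3!) = 6726720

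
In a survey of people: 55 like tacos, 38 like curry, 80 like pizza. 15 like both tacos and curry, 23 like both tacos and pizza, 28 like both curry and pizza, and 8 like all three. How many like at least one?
|A∪B∪C| = 55+38+80-15-23-28+8 = 115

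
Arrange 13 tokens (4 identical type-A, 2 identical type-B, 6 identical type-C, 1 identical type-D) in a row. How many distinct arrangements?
13! / (4! × 2! × 6! × 1!) = 180180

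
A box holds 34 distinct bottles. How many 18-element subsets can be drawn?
C(34,18) = 34!/(18!×16!) = 2203961430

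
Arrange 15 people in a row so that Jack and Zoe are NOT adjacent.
Total - adjacent = 15! - (15-1)!×2 = 1307674368000 - 174356582400 = 1133317785600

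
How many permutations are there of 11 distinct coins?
11! = 39916800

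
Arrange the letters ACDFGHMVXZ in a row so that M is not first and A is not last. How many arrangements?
By inclusion-exclusion: 10! - 2×(10-1)! + (10-2)! = 3628800 - 725760 + 40320 = 2943360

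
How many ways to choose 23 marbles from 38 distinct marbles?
C(38,23) = 38!/(23!×15!) = 15471286560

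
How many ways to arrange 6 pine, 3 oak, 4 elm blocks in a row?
13! / (6! × 3! × 4!) = 60060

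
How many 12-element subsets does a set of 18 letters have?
C(18,12) = 18!/(12!×6!) = 18564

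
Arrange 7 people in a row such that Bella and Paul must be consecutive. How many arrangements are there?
Treat the 2 as one block: (7-2+1)! × 2! = 720 × 2 = 1440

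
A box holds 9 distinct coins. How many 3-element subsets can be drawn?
C(9,3) = 9!/(3!×6!) = 84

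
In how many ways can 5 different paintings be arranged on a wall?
5! = 120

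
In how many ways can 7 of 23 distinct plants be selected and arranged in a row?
P(23,7) = 23!/(23-7)! = 1235591280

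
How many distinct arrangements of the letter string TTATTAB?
7! / (2! × 4! × 1!) = 105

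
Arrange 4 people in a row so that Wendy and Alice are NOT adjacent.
Total - adjacent = 4! - (4-1)!×2 = 24 - 12 = 12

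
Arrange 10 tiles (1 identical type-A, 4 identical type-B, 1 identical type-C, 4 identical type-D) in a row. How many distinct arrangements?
10! / (1! × 4! × 1! × 4!) = 6300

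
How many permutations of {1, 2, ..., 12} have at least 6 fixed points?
Exactly j fixed points: C(12,j)·!(12-j); sum over j ≥ 6 (derangement numbers via !m = (m-1)·(!(m-1) + !(m-2)): !0..!6 = 1, 0, 1, 2, 9, 44, 265). Σ_{j=6}^{12} C(12,j)·!(12-j) = C(12,6)·!6 + C(12,7)·!5 + C(12,8)·!4 + C(12,9)·!3 + C(12,10)·!2 + C(12,11)·!1 + C(12,12)·!0 = 924·265 + 792·44 + 495·9 + 220·2 + 66·1 + 12·0 + 1·1 = 284670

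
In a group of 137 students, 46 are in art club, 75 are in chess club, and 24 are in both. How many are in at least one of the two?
|A∪B| = |A| + |B| - |A∩B| = 46 + 75 - 24 = 97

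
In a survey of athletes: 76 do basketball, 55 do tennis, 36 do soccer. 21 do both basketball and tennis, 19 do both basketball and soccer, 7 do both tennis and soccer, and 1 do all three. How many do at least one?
|A∪B∪C| = 76+55+36-21-19-7+1 = 121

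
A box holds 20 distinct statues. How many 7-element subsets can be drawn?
C(20,7) = 20!/(7!×13!) = 77520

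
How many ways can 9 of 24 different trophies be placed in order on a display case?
P(24,9) = 24!/(24-9)! = 474467051520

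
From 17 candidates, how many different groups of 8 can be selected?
C(17,8) = 17!/(8!×9!) = 24310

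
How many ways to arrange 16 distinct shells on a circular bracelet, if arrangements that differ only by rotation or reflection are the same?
(16-1)!/2 = 1307674368000/2 = 653837184000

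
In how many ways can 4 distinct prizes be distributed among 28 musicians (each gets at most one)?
P(28,4) = 28!/(28-4)! = 491400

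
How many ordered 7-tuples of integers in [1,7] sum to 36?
Coefficient of x^36 in (x + x² + ... + x^7)^7. By inclusion-exclusion on dice exceeding 7: Σ_j (-1)^j C(7,j)·C(36-1-7j, 6) = C(7,0)·C(35,6) - C(7,1)·C(28,6) + C(7,2)·C(21,6) - C(7,3)·C(14,6) + C(7,4)·C(7,6) = 1·1623160 - 7·376740 + 21·54264 - 35·3003 + 35·7 = 20664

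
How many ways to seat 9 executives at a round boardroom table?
Circular: fix one position, arrange the rest. (9-1)! = 40320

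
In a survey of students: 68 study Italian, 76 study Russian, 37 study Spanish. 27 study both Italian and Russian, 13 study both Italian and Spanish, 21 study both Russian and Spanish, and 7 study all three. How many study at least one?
|A∪B∪C| = 68+76+37-27-13-21+7 = 127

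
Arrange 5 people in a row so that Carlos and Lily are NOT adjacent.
Total - adjacent = 5! - (5-1)!×2 = 120 - 48 = 72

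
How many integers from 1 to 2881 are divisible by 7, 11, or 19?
⌊2881/7⌋+⌊2881/11⌋+⌊2881/19⌋ - ⌊2881/77⌋-⌊2881/133⌋-⌊2881/209⌋ + ⌊2881/1463⌋ = 411+261+151 - 37-21-13 + 1 = 753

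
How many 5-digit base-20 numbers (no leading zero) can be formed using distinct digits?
First digit: 19 choices (nonzero). Then descending: 19 × 19 × 18 × 17 × 16 = 1767456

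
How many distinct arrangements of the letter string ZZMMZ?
5! / (2! × 3!) = 10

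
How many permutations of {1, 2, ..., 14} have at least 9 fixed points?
Exactly j fixed points: C(14,j)·!(14-j); sum over j ≥ 9 (derangement numbers via !m = (m-1)·(!(m-1) + !(m-2)): !0..!5 = 1, 0, 1, 2, 9, 44). Σ_{j=9}^{14} C(14,j)·!(14-j) = C(14,9)·!5 + C(14,10)·!4 + C(14,11)·!3 + C(14,12)·!2 + C(14,13)·!1 + C(14,14)·!0 = 2002·44 + 1001·9 + 364·2 + 91·1 + 14·0 + 1·1 = 97917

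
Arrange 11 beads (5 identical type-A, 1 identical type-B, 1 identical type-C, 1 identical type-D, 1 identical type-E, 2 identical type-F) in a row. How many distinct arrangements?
11! / (5! × 1! × 1! × 1! × 1! × 2!) = 166320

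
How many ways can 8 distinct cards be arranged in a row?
8! = 40320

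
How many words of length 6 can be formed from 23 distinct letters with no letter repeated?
P(23,6) = 23!/(23-6)! = 72681840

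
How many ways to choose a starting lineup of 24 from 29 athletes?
C(29,24) = 29!/(24!×5!) = 118755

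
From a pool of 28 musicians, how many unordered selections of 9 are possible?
C(28,9) = 28!/(9!×19!) = 6906900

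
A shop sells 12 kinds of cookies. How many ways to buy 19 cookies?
C(19+12-1, 12-1) = C(30, 11) = 54627300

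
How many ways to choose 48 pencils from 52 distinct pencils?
C(52,48) = 52!/(48!×4!) = 270725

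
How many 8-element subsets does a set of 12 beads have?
C(12,8) = 12!/(8!×4!) = 495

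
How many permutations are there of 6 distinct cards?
6! = 720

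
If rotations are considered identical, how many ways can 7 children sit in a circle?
Circular: fix one position, arrange the rest. (7-1)! = 720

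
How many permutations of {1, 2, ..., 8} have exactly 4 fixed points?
Choose the 4 fixed points C(8,4) = 70, derange the rest: !4 = Σ_{j=0}^{4} (-1)^j·4!/j! = 24 - 24 + 12 - 4 + 1 = 9. Product = 70 × 9 = 630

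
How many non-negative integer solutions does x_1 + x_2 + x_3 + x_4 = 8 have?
C(8+4-1, 4-1) = C(11, 3) = 165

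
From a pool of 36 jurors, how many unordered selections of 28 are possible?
C(36,28) = 36!/(28!×8!) = 30260340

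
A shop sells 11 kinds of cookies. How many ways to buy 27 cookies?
C(27+11-1, 11-1) = C(37, 10) = 348330136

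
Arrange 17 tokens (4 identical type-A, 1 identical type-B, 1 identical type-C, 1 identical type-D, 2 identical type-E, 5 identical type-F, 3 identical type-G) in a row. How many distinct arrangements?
17! / (4! × 1! × 1! × 1! × 2! × 5! × 3!) = 10291881600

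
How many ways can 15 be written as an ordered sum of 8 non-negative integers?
C(15+8-1, 8-1) = C(22, 7) = 170544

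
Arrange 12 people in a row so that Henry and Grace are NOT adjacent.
Total - adjacent = 12! - (12-1)!×2 = 479001600 - 79833600 = 399168000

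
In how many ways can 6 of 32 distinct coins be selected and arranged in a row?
P(32,6) = 32!/(32-6)! = 652458240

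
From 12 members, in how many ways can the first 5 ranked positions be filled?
P(12,5) = 12!/(12-5)! = 95040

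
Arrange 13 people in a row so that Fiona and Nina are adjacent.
Treat as block: (13-1)! × 2! = 479001600 × 2 = 958003200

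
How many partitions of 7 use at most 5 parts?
By conjugation, equals partitions of 7 into parts ≤ 5. Let r_j(i) = number of partitions of i into parts ≤ j, for i = 0..7. r_1(i) = 1 for all i; r_j(i) = r_{j-1}(i) + r_j(i-j). Rows j = 2..5: ≤2: 1 1 2 2 3 3 4 4; ≤3: 1 1 2 3 4 5 7 8; ≤4: 1 1 2 3 5 6 9 11; ≤5: 1 1 2 3 5 7 10 13. r_5(7) = 13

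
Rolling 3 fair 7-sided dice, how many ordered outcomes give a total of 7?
Coefficient of x^7 in (x + x² + ... + x^7)^3. By inclusion-exclusion on dice exceeding 7: Σ_j (-1)^j C(3,j)·C(7-1-7j, 2) = C(3,0)·C(6,2) = 1·15 = 15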